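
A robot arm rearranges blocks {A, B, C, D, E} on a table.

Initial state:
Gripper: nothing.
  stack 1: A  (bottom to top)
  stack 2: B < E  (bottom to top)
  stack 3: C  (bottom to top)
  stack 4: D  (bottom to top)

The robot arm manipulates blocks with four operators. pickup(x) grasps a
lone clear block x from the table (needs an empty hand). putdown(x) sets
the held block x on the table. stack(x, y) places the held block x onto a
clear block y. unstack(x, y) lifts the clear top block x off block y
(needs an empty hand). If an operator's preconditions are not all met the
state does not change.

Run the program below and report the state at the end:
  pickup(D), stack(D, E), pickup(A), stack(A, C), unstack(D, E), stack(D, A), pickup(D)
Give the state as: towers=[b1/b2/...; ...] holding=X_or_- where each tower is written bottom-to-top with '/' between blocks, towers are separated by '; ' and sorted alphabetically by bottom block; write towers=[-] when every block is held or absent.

towers=[B/E; C/A/D] holding=-

step 1 (pickup(D)): towers=[A; B/E; C] holding=D
step 2 (stack(D, E)): towers=[A; B/E/D; C] holding=-
step 3 (pickup(A)): towers=[B/E/D; C] holding=A
step 4 (stack(A, C)): towers=[B/E/D; C/A] holding=-
step 5 (unstack(D, E)): towers=[B/E; C/A] holding=D
step 6 (stack(D, A)): towers=[B/E; C/A/D] holding=-
step 7 (pickup(D)) [no-op]: towers=[B/E; C/A/D] holding=-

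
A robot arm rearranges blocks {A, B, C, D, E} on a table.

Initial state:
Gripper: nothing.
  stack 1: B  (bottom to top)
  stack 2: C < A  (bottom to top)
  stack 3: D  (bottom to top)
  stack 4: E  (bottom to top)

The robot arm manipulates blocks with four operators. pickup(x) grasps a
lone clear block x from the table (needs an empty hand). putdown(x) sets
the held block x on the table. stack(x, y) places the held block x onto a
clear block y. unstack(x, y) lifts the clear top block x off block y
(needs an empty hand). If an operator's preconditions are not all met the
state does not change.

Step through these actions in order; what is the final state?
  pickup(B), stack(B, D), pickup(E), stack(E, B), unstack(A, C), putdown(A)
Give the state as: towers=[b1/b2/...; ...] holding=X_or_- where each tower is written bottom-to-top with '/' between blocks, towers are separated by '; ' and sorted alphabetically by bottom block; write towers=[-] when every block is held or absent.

step 1 (pickup(B)): towers=[C/A; D; E] holding=B
step 2 (stack(B, D)): towers=[C/A; D/B; E] holding=-
step 3 (pickup(E)): towers=[C/A; D/B] holding=E
step 4 (stack(E, B)): towers=[C/A; D/B/E] holding=-
step 5 (unstack(A, C)): towers=[C; D/B/E] holding=A
step 6 (putdown(A)): towers=[A; C; D/B/E] holding=-

towers=[A; C; D/B/E] holding=-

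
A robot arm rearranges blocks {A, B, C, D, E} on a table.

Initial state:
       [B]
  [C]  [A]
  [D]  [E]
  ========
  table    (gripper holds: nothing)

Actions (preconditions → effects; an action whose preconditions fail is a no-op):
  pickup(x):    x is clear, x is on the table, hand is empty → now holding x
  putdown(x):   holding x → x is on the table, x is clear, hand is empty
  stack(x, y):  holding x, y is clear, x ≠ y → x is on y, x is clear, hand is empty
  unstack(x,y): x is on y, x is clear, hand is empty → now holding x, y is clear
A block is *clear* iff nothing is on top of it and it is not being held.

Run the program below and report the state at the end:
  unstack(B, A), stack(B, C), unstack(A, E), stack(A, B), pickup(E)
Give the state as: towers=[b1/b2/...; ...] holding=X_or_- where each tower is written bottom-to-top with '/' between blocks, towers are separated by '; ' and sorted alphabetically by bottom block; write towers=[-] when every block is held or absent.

towers=[D/C/B/A] holding=E

step 1 (unstack(B, A)): towers=[D/C; E/A] holding=B
step 2 (stack(B, C)): towers=[D/C/B; E/A] holding=-
step 3 (unstack(A, E)): towers=[D/C/B; E] holding=A
step 4 (stack(A, B)): towers=[D/C/B/A; E] holding=-
step 5 (pickup(E)): towers=[D/C/B/A] holding=E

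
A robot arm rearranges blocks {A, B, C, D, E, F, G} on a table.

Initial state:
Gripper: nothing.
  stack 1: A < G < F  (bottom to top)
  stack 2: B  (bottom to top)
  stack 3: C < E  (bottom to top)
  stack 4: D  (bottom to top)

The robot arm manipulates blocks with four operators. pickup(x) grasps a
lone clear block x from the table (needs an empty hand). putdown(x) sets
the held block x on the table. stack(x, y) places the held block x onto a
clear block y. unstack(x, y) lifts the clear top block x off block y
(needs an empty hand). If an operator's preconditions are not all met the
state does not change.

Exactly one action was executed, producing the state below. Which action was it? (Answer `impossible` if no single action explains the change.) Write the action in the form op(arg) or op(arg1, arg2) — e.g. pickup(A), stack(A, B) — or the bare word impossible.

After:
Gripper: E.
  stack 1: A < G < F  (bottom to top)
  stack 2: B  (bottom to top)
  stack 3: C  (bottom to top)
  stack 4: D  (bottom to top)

target: towers=[A/G/F; B; C; D] holding=E
         pickup(B) → towers=[A/G/F; C/E; D] holding=B
     unstack(F, G) → towers=[A/G; B; C/E; D] holding=F
         pickup(D) → towers=[A/G/F; B; C/E] holding=D
     unstack(E, C) → towers=[A/G/F; B; C; D] holding=E  ← match

unstack(E, C)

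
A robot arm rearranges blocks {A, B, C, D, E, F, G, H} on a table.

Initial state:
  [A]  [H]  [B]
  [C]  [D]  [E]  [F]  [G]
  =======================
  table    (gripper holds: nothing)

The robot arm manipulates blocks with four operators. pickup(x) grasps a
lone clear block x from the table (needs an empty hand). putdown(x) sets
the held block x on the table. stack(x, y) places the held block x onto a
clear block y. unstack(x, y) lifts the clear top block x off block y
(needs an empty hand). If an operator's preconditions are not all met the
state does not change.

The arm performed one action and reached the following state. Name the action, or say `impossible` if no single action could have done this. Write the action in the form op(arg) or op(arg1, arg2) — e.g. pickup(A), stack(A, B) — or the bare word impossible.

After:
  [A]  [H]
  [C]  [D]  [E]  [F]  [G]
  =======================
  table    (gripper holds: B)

unstack(B, E)

target: towers=[C/A; D/H; E; F; G] holding=B
         pickup(G) → towers=[C/A; D/H; E/B; F] holding=G
     unstack(A, C) → towers=[C; D/H; E/B; F; G] holding=A
     unstack(H, D) → towers=[C/A; D; E/B; F; G] holding=H
     unstack(B, E) → towers=[C/A; D/H; E; F; G] holding=B  ← match
         pickup(F) → towers=[C/A; D/H; E/B; G] holding=F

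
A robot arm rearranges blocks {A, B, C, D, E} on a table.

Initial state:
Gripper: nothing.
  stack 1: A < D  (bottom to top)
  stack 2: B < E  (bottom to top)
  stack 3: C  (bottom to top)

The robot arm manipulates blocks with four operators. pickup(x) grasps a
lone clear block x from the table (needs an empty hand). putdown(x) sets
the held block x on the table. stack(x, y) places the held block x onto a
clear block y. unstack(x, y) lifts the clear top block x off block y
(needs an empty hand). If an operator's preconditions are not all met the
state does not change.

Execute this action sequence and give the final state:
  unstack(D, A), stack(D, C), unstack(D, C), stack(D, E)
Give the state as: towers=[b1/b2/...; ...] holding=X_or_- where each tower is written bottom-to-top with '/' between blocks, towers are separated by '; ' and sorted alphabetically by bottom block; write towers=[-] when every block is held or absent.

step 1 (unstack(D, A)): towers=[A; B/E; C] holding=D
step 2 (stack(D, C)): towers=[A; B/E; C/D] holding=-
step 3 (unstack(D, C)): towers=[A; B/E; C] holding=D
step 4 (stack(D, E)): towers=[A; B/E/D; C] holding=-

towers=[A; B/E/D; C] holding=-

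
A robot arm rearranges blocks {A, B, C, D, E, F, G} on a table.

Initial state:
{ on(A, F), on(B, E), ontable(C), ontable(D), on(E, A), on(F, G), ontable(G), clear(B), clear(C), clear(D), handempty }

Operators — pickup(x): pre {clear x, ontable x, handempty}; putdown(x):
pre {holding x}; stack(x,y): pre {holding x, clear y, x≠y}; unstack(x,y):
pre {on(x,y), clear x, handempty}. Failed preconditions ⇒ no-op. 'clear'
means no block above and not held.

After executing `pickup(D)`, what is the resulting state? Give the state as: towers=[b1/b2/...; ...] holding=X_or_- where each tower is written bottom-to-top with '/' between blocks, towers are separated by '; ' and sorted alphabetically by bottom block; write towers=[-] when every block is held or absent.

before: towers=[C; D; G/F/A/E/B] holding=-
pre[pickup(D)]: clear(D) ok, ontable(D) ok, handempty ok
all met → apply pickup(D)
after:  towers=[C; G/F/A/E/B] holding=D

towers=[C; G/F/A/E/B] holding=D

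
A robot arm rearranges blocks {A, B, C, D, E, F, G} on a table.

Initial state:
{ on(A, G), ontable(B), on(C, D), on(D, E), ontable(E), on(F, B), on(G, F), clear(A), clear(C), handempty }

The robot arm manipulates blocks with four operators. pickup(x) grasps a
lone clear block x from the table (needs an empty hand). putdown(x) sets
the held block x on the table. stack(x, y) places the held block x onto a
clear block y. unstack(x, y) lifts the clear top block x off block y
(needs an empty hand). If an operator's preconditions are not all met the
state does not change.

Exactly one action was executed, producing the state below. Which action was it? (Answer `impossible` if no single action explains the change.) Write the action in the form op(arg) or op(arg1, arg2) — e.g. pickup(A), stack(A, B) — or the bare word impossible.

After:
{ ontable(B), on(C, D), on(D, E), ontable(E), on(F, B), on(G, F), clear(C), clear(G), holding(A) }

target: towers=[B/F/G; E/D/C] holding=A
     unstack(A, G) → towers=[B/F/G; E/D/C] holding=A  ← match
     unstack(C, D) → towers=[B/F/G/A; E/D] holding=C

unstack(A, G)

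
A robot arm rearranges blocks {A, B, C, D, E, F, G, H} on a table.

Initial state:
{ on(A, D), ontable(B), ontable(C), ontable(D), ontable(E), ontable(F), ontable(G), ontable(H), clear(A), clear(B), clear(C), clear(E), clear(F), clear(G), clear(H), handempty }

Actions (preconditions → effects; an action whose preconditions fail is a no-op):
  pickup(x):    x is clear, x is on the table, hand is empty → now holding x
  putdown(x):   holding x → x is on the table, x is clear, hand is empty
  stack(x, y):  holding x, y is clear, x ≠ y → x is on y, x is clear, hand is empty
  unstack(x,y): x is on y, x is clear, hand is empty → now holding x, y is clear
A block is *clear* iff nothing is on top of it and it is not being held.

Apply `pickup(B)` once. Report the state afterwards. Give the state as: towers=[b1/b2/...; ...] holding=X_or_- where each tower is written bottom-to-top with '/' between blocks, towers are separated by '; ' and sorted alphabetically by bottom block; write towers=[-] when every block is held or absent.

towers=[C; D/A; E; F; G; H] holding=B

before: towers=[B; C; D/A; E; F; G; H] holding=-
pre[pickup(B)]: clear(B) ✓, ontable(B) ✓, handempty ✓
all met → apply pickup(B)
after:  towers=[C; D/A; E; F; G; H] holding=B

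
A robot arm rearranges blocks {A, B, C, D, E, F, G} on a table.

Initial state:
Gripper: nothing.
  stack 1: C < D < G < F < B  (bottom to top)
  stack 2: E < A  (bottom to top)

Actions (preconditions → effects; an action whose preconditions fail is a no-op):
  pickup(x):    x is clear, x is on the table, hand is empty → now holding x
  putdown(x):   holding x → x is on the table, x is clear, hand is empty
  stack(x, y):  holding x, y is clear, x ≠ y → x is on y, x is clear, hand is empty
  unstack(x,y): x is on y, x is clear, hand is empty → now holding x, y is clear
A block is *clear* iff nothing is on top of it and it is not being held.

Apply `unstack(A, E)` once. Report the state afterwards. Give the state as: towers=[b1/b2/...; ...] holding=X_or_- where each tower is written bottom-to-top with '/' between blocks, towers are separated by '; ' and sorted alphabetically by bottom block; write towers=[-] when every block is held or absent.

towers=[C/D/G/F/B; E] holding=A

before: towers=[C/D/G/F/B; E/A] holding=-
pre[unstack(A, E)]: on(A,E) ok, clear(A) ok, handempty ok
all met → apply unstack(A, E)
after:  towers=[C/D/G/F/B; E] holding=A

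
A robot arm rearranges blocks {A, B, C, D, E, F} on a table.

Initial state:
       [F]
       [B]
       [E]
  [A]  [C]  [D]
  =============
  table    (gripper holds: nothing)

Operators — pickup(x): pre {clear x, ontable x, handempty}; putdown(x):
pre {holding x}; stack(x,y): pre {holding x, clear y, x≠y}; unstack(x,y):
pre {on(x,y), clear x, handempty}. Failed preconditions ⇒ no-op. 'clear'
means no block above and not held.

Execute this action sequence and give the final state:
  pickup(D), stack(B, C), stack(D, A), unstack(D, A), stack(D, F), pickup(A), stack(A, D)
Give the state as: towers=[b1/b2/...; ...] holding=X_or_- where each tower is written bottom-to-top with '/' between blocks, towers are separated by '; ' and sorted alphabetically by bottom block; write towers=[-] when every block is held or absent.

towers=[C/E/B/F/D/A] holding=-

step 1 (pickup(D)): towers=[A; C/E/B/F] holding=D
step 2 (stack(B, C)) [no-op]: towers=[A; C/E/B/F] holding=D
step 3 (stack(D, A)): towers=[A/D; C/E/B/F] holding=-
step 4 (unstack(D, A)): towers=[A; C/E/B/F] holding=D
step 5 (stack(D, F)): towers=[A; C/E/B/F/D] holding=-
step 6 (pickup(A)): towers=[C/E/B/F/D] holding=A
step 7 (stack(A, D)): towers=[C/E/B/F/D/A] holding=-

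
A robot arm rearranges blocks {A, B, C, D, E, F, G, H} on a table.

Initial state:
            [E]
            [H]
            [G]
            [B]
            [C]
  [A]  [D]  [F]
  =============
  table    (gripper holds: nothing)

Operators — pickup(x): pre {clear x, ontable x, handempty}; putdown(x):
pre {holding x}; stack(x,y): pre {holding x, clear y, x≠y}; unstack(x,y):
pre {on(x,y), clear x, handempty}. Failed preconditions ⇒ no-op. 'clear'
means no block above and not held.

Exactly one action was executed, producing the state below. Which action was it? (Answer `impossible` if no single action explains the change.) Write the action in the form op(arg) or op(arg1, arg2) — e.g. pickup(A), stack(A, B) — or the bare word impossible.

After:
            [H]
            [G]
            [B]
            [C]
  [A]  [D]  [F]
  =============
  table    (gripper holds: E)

target: towers=[A; D; F/C/B/G/H] holding=E
         pickup(A) → towers=[D; F/C/B/G/H/E] holding=A
     unstack(E, H) → towers=[A; D; F/C/B/G/H] holding=E  ← match
         pickup(D) → towers=[A; F/C/B/G/H/E] holding=D

unstack(E, H)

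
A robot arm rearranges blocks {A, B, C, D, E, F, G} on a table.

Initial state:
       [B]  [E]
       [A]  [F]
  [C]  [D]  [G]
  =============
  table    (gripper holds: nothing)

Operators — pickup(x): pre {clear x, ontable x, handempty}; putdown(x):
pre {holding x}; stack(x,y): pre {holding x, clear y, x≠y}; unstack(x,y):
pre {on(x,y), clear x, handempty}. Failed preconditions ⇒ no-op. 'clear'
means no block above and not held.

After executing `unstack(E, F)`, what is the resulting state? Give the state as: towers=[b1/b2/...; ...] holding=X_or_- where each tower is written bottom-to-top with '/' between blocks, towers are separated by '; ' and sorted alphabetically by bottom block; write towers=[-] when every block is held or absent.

before: towers=[C; D/A/B; G/F/E] holding=-
pre[unstack(E, F)]: on(E,F) yes, clear(E) yes, handempty yes
all met → apply unstack(E, F)
after:  towers=[C; D/A/B; G/F] holding=E

towers=[C; D/A/B; G/F] holding=E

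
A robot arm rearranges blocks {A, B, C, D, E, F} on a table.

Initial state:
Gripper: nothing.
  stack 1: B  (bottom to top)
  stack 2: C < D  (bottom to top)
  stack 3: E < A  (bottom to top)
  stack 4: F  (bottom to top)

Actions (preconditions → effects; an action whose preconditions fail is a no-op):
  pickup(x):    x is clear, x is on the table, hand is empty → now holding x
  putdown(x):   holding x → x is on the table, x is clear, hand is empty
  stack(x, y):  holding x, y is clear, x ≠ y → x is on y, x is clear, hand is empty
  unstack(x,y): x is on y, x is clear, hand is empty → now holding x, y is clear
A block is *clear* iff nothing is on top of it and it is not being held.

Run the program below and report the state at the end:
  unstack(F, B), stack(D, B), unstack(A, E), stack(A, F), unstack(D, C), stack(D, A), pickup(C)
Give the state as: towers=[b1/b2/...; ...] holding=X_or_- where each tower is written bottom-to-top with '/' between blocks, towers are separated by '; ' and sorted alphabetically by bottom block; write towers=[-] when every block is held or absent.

towers=[B; E; F/A/D] holding=C

step 1 (unstack(F, B)) [no-op]: towers=[B; C/D; E/A; F] holding=-
step 2 (stack(D, B)) [no-op]: towers=[B; C/D; E/A; F] holding=-
step 3 (unstack(A, E)): towers=[B; C/D; E; F] holding=A
step 4 (stack(A, F)): towers=[B; C/D; E; F/A] holding=-
step 5 (unstack(D, C)): towers=[B; C; E; F/A] holding=D
step 6 (stack(D, A)): towers=[B; C; E; F/A/D] holding=-
step 7 (pickup(C)): towers=[B; E; F/A/D] holding=C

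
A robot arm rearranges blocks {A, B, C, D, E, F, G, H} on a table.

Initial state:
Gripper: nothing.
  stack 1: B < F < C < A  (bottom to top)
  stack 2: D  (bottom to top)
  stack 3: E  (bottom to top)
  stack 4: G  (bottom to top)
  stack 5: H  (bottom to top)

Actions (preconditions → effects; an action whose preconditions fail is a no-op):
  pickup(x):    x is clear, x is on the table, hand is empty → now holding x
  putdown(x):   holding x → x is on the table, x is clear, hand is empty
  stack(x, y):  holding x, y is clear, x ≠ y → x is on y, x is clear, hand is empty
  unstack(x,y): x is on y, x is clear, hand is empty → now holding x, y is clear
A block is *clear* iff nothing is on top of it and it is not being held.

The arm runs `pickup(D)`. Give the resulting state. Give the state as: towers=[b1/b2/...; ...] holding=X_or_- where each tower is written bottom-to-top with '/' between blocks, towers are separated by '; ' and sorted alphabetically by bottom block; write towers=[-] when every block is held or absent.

before: towers=[B/F/C/A; D; E; G; H] holding=-
pre[pickup(D)]: clear(D) yes, ontable(D) yes, handempty yes
all met → apply pickup(D)
after:  towers=[B/F/C/A; E; G; H] holding=D

towers=[B/F/C/A; E; G; H] holding=D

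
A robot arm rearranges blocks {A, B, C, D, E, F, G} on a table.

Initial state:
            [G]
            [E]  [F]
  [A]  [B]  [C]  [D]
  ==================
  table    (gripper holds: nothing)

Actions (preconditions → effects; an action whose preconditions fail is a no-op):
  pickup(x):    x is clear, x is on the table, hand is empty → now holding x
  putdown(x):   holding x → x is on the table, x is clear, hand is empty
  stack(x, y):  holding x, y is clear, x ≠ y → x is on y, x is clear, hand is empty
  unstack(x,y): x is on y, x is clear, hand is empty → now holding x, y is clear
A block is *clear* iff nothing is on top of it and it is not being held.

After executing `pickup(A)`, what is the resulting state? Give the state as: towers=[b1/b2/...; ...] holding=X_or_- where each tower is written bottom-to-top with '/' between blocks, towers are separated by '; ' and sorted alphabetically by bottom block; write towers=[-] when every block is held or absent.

towers=[B; C/E/G; D/F] holding=A

before: towers=[A; B; C/E/G; D/F] holding=-
pre[pickup(A)]: clear(A) ok, ontable(A) ok, handempty ok
all met → apply pickup(A)
after:  towers=[B; C/E/G; D/F] holding=A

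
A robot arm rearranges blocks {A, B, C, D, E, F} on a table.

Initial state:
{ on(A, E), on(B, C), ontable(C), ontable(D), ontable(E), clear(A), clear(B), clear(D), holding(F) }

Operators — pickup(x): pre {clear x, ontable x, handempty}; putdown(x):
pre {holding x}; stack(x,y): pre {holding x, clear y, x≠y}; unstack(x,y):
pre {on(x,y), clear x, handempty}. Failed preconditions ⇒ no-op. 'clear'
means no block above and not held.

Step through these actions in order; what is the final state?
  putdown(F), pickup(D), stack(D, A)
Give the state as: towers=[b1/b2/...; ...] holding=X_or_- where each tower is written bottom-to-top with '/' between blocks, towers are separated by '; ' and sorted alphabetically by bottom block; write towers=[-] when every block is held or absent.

step 1 (putdown(F)): towers=[C/B; D; E/A; F] holding=-
step 2 (pickup(D)): towers=[C/B; E/A; F] holding=D
step 3 (stack(D, A)): towers=[C/B; E/A/D; F] holding=-

towers=[C/B; E/A/D; F] holding=-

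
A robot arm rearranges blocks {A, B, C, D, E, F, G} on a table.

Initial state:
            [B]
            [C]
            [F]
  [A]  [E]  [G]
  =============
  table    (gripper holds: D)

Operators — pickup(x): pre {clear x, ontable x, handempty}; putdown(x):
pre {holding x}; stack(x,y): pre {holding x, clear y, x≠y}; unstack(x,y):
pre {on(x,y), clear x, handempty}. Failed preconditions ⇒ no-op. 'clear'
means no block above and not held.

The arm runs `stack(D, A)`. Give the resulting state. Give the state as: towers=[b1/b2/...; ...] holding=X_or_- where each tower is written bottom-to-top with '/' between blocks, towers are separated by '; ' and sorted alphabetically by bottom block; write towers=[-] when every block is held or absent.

towers=[A/D; E; G/F/C/B] holding=-

before: towers=[A; E; G/F/C/B] holding=D
pre[stack(D, A)]: holding(D) ✓, clear(A) ✓, D≠A ✓
all met → apply stack(D, A)
after:  towers=[A/D; E; G/F/C/B] holding=-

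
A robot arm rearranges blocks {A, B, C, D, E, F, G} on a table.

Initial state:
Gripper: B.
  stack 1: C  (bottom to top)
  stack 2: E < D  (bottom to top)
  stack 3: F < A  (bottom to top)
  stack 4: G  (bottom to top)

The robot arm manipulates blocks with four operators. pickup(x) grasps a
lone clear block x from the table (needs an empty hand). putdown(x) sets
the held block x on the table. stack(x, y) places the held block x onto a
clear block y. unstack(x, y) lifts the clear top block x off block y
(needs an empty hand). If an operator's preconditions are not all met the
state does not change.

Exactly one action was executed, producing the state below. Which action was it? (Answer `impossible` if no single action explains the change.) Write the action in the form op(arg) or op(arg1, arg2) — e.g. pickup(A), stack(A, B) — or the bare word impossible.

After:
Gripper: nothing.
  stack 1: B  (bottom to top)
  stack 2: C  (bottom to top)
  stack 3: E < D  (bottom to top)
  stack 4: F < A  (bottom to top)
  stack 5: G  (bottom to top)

target: towers=[B; C; E/D; F/A; G] holding=-
        putdown(B) → towers=[B; C; E/D; F/A; G] holding=-  ← match
       stack(B, G) → towers=[C; E/D; F/A; G/B] holding=-
       stack(B, D) → towers=[C; E/D/B; F/A; G] holding=-
       stack(B, A) → towers=[C; E/D; F/A/B; G] holding=-
       stack(B, C) → towers=[C/B; E/D; F/A; G] holding=-

putdown(B)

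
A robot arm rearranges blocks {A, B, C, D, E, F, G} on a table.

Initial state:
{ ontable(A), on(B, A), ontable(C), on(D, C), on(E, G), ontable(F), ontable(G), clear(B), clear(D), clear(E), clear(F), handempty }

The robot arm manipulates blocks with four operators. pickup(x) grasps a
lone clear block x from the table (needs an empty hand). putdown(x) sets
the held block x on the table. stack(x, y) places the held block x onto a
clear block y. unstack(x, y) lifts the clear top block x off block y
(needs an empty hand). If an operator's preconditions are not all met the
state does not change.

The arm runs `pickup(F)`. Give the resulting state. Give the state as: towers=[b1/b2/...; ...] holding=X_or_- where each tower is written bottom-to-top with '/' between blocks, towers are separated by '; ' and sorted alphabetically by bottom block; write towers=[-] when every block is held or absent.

towers=[A/B; C/D; G/E] holding=F

before: towers=[A/B; C/D; F; G/E] holding=-
pre[pickup(F)]: clear(F) ✓, ontable(F) ✓, handempty ✓
all met → apply pickup(F)
after:  towers=[A/B; C/D; G/E] holding=F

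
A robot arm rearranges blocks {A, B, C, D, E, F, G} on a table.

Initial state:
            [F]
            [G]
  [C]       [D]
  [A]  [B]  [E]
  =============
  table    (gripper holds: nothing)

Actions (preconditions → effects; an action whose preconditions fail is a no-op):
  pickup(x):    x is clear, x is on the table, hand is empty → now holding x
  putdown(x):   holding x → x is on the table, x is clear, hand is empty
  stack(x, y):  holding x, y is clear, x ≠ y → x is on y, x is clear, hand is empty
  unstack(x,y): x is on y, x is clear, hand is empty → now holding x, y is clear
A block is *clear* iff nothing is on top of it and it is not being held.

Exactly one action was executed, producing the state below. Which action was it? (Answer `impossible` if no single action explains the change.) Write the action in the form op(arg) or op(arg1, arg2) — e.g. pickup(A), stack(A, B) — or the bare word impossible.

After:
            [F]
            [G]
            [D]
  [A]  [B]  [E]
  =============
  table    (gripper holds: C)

target: towers=[A; B; E/D/G/F] holding=C
         pickup(B) → towers=[A/C; E/D/G/F] holding=B
     unstack(F, G) → towers=[A/C; B; E/D/G] holding=F
     unstack(C, A) → towers=[A; B; E/D/G/F] holding=C  ← match

unstack(C, A)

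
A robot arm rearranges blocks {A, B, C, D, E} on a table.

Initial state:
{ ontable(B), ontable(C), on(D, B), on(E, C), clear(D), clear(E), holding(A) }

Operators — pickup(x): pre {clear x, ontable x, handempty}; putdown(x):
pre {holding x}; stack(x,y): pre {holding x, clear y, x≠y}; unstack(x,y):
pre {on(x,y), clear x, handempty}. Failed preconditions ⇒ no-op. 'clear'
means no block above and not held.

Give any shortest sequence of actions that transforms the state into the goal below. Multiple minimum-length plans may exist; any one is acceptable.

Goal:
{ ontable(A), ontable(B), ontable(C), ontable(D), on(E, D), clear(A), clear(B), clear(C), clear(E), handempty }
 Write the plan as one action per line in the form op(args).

putdown(A)
unstack(D, B)
putdown(D)
unstack(E, C)
stack(E, D)

step 1 (putdown(A)): towers=[A; B/D; C/E] holding=-
step 2 (unstack(D, B)): towers=[A; B; C/E] holding=D
step 3 (putdown(D)): towers=[A; B; C/E; D] holding=-
step 4 (unstack(E, C)): towers=[A; B; C; D] holding=E
step 5 (stack(E, D)): towers=[A; B; C; D/E] holding=-
goal check: towers=[A; B; C; D/E] holding=- — reached (length 5, optimal by BFS)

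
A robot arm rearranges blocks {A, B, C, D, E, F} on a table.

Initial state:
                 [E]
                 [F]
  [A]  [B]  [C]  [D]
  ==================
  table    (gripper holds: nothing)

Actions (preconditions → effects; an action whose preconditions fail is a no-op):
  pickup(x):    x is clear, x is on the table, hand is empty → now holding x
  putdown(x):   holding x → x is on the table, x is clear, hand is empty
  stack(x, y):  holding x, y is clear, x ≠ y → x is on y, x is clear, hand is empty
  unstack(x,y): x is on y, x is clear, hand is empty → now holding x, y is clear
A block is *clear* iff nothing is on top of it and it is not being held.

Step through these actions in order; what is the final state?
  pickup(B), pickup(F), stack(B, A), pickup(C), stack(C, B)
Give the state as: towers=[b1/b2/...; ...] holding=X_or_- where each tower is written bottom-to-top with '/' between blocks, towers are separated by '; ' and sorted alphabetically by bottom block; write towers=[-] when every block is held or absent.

towers=[A/B/C; D/F/E] holding=-

step 1 (pickup(B)): towers=[A; C; D/F/E] holding=B
step 2 (pickup(F)) [no-op]: towers=[A; C; D/F/E] holding=B
step 3 (stack(B, A)): towers=[A/B; C; D/F/E] holding=-
step 4 (pickup(C)): towers=[A/B; D/F/E] holding=C
step 5 (stack(C, B)): towers=[A/B/C; D/F/E] holding=-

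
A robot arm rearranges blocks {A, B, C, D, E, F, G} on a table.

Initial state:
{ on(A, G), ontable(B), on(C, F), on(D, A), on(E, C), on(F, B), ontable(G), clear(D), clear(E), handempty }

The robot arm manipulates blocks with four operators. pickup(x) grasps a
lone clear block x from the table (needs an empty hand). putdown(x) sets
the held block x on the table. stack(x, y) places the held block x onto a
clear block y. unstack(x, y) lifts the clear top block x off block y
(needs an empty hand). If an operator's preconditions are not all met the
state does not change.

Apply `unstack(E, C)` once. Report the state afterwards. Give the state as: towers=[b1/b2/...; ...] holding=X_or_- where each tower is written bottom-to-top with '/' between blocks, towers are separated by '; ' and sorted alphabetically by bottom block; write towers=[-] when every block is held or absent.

before: towers=[B/F/C/E; G/A/D] holding=-
pre[unstack(E, C)]: on(E,C) yes, clear(E) yes, handempty yes
all met → apply unstack(E, C)
after:  towers=[B/F/C; G/A/D] holding=E

towers=[B/F/C; G/A/D] holding=E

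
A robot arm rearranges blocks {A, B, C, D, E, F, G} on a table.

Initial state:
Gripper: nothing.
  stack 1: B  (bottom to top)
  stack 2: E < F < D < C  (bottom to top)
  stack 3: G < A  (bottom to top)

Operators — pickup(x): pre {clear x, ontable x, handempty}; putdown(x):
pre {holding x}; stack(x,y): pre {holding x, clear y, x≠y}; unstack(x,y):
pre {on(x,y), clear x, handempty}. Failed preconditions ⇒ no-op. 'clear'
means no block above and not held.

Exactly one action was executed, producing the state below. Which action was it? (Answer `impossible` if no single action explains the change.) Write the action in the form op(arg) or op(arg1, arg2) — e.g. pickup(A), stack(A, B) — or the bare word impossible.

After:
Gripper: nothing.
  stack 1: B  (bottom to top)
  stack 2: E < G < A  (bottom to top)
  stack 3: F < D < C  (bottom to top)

impossible

target: towers=[B; E/G/A; F/D/C] holding=-
         pickup(B) → towers=[E/F/D/C; G/A] holding=B
     unstack(A, G) → towers=[B; E/F/D/C; G] holding=A
     unstack(C, D) → towers=[B; E/F/D; G/A] holding=C
none of the 3 applicable actions match → impossible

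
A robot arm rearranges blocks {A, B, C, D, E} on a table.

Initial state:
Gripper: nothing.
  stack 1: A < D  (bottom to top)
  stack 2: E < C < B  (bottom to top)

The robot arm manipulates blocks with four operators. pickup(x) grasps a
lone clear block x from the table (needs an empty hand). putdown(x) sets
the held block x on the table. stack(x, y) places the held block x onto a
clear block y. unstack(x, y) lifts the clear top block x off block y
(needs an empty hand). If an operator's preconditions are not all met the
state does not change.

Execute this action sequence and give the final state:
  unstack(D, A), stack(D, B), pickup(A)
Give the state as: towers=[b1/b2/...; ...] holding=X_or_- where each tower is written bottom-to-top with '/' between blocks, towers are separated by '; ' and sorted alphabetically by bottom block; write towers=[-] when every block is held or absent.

towers=[E/C/B/D] holding=A

step 1 (unstack(D, A)): towers=[A; E/C/B] holding=D
step 2 (stack(D, B)): towers=[A; E/C/B/D] holding=-
step 3 (pickup(A)): towers=[E/C/B/D] holding=A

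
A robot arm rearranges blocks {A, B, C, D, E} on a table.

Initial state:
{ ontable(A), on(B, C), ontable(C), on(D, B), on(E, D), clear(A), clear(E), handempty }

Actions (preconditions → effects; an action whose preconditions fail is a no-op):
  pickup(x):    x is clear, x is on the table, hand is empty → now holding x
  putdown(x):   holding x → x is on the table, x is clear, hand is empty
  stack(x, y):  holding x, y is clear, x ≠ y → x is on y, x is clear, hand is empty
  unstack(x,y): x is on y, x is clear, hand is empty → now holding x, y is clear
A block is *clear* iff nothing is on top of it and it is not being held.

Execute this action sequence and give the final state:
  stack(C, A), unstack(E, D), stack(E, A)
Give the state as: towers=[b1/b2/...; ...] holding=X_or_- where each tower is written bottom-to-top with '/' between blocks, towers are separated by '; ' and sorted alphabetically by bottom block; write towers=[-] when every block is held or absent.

step 1 (stack(C, A)) [no-op]: towers=[A; C/B/D/E] holding=-
step 2 (unstack(E, D)): towers=[A; C/B/D] holding=E
step 3 (stack(E, A)): towers=[A/E; C/B/D] holding=-

towers=[A/E; C/B/D] holding=-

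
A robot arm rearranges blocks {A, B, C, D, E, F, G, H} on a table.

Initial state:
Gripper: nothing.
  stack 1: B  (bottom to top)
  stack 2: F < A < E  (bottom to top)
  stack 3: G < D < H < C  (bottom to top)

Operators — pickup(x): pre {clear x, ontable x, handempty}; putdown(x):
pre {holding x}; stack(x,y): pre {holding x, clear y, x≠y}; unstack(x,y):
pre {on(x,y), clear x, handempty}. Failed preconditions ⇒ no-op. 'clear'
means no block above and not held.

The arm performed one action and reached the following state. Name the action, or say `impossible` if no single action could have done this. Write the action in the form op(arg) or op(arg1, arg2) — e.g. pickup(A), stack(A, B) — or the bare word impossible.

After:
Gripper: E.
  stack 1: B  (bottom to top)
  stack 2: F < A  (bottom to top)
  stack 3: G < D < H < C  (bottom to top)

target: towers=[B; F/A; G/D/H/C] holding=E
     unstack(E, A) → towers=[B; F/A; G/D/H/C] holding=E  ← match
         pickup(B) → towers=[F/A/E; G/D/H/C] holding=B
     unstack(C, H) → towers=[B; F/A/E; G/D/H] holding=C

unstack(E, A)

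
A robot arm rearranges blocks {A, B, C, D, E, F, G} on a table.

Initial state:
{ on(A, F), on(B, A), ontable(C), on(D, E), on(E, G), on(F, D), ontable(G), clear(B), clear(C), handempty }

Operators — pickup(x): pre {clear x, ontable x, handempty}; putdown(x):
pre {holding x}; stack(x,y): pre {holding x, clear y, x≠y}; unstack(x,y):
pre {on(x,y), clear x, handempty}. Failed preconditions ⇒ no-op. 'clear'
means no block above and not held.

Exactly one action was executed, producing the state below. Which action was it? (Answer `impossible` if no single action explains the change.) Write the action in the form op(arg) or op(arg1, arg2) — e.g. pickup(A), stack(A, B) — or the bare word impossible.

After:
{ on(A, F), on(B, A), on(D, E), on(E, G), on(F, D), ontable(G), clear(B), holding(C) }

target: towers=[G/E/D/F/A/B] holding=C
     unstack(B, A) → towers=[C; G/E/D/F/A] holding=B
         pickup(C) → towers=[G/E/D/F/A/B] holding=C  ← match

pickup(C)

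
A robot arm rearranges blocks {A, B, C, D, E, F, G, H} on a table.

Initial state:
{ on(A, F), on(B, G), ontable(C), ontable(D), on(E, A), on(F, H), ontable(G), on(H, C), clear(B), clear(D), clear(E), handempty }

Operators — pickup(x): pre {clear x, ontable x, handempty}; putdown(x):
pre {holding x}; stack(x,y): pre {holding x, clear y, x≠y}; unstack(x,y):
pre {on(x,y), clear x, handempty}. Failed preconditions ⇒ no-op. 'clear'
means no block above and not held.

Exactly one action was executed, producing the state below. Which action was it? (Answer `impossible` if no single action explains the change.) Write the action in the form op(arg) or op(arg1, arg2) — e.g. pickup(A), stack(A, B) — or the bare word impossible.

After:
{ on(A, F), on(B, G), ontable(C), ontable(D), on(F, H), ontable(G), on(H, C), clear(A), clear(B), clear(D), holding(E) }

unstack(E, A)

target: towers=[C/H/F/A; D; G/B] holding=E
     unstack(E, A) → towers=[C/H/F/A; D; G/B] holding=E  ← match
     unstack(B, G) → towers=[C/H/F/A/E; D; G] holding=B
         pickup(D) → towers=[C/H/F/A/E; G/B] holding=D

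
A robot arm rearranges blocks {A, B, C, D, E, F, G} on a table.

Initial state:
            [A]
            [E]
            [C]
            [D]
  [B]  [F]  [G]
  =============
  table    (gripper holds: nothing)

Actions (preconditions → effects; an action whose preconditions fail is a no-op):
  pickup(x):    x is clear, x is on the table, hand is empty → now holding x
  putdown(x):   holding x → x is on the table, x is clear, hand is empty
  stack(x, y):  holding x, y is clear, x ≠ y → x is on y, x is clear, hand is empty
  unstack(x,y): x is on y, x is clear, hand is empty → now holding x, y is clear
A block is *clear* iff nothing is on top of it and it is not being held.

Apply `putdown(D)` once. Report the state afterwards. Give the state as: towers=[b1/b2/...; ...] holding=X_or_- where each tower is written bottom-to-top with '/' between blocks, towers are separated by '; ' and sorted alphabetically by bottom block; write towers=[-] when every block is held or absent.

before: towers=[B; F; G/D/C/E/A] holding=-
pre[putdown(D)]: holding(D) no
holding(D) unmet → putdown(D) is a no-op
after:  towers=[B; F; G/D/C/E/A] holding=-

towers=[B; F; G/D/C/E/A] holding=-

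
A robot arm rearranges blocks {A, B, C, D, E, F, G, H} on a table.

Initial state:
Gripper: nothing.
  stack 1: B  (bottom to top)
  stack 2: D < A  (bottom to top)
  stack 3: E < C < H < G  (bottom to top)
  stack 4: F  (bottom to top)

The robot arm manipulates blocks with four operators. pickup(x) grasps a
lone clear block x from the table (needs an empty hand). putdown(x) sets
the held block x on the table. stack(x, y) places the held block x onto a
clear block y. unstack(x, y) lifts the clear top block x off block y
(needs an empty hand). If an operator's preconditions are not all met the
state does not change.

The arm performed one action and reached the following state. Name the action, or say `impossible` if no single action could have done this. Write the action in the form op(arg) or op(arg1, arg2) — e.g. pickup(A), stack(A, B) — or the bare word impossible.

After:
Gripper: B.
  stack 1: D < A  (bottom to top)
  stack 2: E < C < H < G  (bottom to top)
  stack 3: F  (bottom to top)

target: towers=[D/A; E/C/H/G; F] holding=B
     unstack(G, H) → towers=[B; D/A; E/C/H; F] holding=G
     unstack(A, D) → towers=[B; D; E/C/H/G; F] holding=A
         pickup(B) → towers=[D/A; E/C/H/G; F] holding=B  ← match
         pickup(F) → towers=[B; D/A; E/C/H/G] holding=F

pickup(B)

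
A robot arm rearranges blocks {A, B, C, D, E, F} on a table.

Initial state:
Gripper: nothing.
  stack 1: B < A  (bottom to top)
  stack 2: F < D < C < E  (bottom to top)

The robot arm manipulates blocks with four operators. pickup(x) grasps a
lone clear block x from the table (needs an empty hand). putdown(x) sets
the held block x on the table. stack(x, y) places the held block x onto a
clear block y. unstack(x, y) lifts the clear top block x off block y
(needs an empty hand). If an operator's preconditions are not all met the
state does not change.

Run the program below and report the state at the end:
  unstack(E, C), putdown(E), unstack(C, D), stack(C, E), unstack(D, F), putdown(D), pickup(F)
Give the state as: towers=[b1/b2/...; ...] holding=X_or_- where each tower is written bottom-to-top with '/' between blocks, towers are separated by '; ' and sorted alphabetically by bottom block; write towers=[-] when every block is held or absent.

towers=[B/A; D; E/C] holding=F

step 1 (unstack(E, C)): towers=[B/A; F/D/C] holding=E
step 2 (putdown(E)): towers=[B/A; E; F/D/C] holding=-
step 3 (unstack(C, D)): towers=[B/A; E; F/D] holding=C
step 4 (stack(C, E)): towers=[B/A; E/C; F/D] holding=-
step 5 (unstack(D, F)): towers=[B/A; E/C; F] holding=D
step 6 (putdown(D)): towers=[B/A; D; E/C; F] holding=-
step 7 (pickup(F)): towers=[B/A; D; E/C] holding=F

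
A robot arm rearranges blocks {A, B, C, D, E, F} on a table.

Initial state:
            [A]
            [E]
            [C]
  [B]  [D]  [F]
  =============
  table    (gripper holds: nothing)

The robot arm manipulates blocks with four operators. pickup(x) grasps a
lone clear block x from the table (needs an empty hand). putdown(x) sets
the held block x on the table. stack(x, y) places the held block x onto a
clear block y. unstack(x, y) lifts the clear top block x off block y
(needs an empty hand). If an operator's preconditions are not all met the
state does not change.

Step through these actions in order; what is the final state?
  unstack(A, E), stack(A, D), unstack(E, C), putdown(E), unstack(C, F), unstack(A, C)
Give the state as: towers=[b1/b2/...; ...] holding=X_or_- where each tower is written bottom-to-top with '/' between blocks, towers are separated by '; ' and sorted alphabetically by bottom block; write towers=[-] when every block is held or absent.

step 1 (unstack(A, E)): towers=[B; D; F/C/E] holding=A
step 2 (stack(A, D)): towers=[B; D/A; F/C/E] holding=-
step 3 (unstack(E, C)): towers=[B; D/A; F/C] holding=E
step 4 (putdown(E)): towers=[B; D/A; E; F/C] holding=-
step 5 (unstack(C, F)): towers=[B; D/A; E; F] holding=C
step 6 (unstack(A, C)) [no-op]: towers=[B; D/A; E; F] holding=C

towers=[B; D/A; E; F] holding=C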